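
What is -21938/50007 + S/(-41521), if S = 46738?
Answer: -3248114864/2076340647 ≈ -1.5643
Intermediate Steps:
-21938/50007 + S/(-41521) = -21938/50007 + 46738/(-41521) = -21938*1/50007 + 46738*(-1/41521) = -21938/50007 - 46738/41521 = -3248114864/2076340647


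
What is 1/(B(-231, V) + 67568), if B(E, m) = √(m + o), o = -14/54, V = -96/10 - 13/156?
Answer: 36486720/2465334702329 - 6*I*√80535/2465334702329 ≈ 1.48e-5 - 6.9067e-10*I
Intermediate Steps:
V = -581/60 (V = -96*⅒ - 13*1/156 = -48/5 - 1/12 = -581/60 ≈ -9.6833)
o = -7/27 (o = -14*1/54 = -7/27 ≈ -0.25926)
B(E, m) = √(-7/27 + m) (B(E, m) = √(m - 7/27) = √(-7/27 + m))
1/(B(-231, V) + 67568) = 1/(√(-21 + 81*(-581/60))/9 + 67568) = 1/(√(-21 - 15687/20)/9 + 67568) = 1/(√(-16107/20)/9 + 67568) = 1/((I*√80535/10)/9 + 67568) = 1/(I*√80535/90 + 67568) = 1/(67568 + I*√80535/90)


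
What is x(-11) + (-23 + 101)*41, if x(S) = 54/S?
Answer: 35124/11 ≈ 3193.1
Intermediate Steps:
x(-11) + (-23 + 101)*41 = 54/(-11) + (-23 + 101)*41 = 54*(-1/11) + 78*41 = -54/11 + 3198 = 35124/11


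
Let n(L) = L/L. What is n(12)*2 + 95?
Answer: 97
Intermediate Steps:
n(L) = 1
n(12)*2 + 95 = 1*2 + 95 = 2 + 95 = 97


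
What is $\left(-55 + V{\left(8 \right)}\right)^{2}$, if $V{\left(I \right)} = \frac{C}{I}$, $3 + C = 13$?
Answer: $\frac{46225}{16} \approx 2889.1$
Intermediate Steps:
$C = 10$ ($C = -3 + 13 = 10$)
$V{\left(I \right)} = \frac{10}{I}$
$\left(-55 + V{\left(8 \right)}\right)^{2} = \left(-55 + \frac{10}{8}\right)^{2} = \left(-55 + 10 \cdot \frac{1}{8}\right)^{2} = \left(-55 + \frac{5}{4}\right)^{2} = \left(- \frac{215}{4}\right)^{2} = \frac{46225}{16}$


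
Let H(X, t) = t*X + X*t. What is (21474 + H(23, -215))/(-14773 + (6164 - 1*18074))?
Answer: -11584/26683 ≈ -0.43413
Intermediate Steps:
H(X, t) = 2*X*t (H(X, t) = X*t + X*t = 2*X*t)
(21474 + H(23, -215))/(-14773 + (6164 - 1*18074)) = (21474 + 2*23*(-215))/(-14773 + (6164 - 1*18074)) = (21474 - 9890)/(-14773 + (6164 - 18074)) = 11584/(-14773 - 11910) = 11584/(-26683) = 11584*(-1/26683) = -11584/26683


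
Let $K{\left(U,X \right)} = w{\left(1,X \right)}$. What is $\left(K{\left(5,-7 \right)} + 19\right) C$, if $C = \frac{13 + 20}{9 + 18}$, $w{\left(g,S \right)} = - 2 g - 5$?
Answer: $\frac{44}{3} \approx 14.667$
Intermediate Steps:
$w{\left(g,S \right)} = -5 - 2 g$
$K{\left(U,X \right)} = -7$ ($K{\left(U,X \right)} = -5 - 2 = -7$)
$C = \frac{11}{9}$ ($C = \frac{33}{27} = 33 \cdot \frac{1}{27} = \frac{11}{9} \approx 1.2222$)
$\left(K{\left(5,-7 \right)} + 19\right) C = \left(-7 + 19\right) \frac{11}{9} = 12 \cdot \frac{11}{9} = \frac{44}{3}$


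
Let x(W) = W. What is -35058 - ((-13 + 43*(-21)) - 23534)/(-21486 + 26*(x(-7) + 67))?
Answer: -116431693/3321 ≈ -35059.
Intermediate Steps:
-35058 - ((-13 + 43*(-21)) - 23534)/(-21486 + 26*(x(-7) + 67)) = -35058 - ((-13 + 43*(-21)) - 23534)/(-21486 + 26*(-7 + 67)) = -35058 - ((-13 - 903) - 23534)/(-21486 + 26*60) = -35058 - (-916 - 23534)/(-21486 + 1560) = -35058 - (-24450)/(-19926) = -35058 - (-24450)*(-1)/19926 = -35058 - 1*4075/3321 = -35058 - 4075/3321 = -116431693/3321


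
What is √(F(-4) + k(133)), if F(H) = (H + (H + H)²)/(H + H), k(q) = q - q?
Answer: I*√30/2 ≈ 2.7386*I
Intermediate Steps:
k(q) = 0
F(H) = (H + 4*H²)/(2*H) (F(H) = (H + (2*H)²)/((2*H)) = (H + 4*H²)*(1/(2*H)) = (H + 4*H²)/(2*H))
√(F(-4) + k(133)) = √((½ + 2*(-4)) + 0) = √((½ - 8) + 0) = √(-15/2 + 0) = √(-15/2) = I*√30/2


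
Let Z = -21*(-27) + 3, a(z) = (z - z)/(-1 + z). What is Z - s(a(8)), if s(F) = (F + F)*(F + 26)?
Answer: 570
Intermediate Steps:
a(z) = 0 (a(z) = 0/(-1 + z) = 0)
Z = 570 (Z = 567 + 3 = 570)
s(F) = 2*F*(26 + F) (s(F) = (2*F)*(26 + F) = 2*F*(26 + F))
Z - s(a(8)) = 570 - 2*0*(26 + 0) = 570 - 2*0*26 = 570 - 1*0 = 570 + 0 = 570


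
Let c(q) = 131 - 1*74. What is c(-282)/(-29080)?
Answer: -57/29080 ≈ -0.0019601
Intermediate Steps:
c(q) = 57 (c(q) = 131 - 74 = 57)
c(-282)/(-29080) = 57/(-29080) = 57*(-1/29080) = -57/29080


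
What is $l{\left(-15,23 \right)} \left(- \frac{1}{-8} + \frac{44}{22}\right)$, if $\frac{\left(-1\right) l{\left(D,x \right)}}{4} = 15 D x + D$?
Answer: $44115$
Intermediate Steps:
$l{\left(D,x \right)} = - 4 D - 60 D x$ ($l{\left(D,x \right)} = - 4 \left(15 D x + D\right) = - 4 \left(D + 15 D x\right) = - 4 D - 60 D x$)
$l{\left(-15,23 \right)} \left(- \frac{1}{-8} + \frac{44}{22}\right) = \left(-4\right) \left(-15\right) \left(1 + 15 \cdot 23\right) \left(- \frac{1}{-8} + \frac{44}{22}\right) = \left(-4\right) \left(-15\right) \left(1 + 345\right) \left(\left(-1\right) \left(- \frac{1}{8}\right) + 44 \cdot \frac{1}{22}\right) = \left(-4\right) \left(-15\right) 346 \left(\frac{1}{8} + 2\right) = 20760 \cdot \frac{17}{8} = 44115$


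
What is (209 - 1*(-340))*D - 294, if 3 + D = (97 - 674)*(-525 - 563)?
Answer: 344647083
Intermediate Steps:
D = 627773 (D = -3 + (97 - 674)*(-525 - 563) = -3 - 577*(-1088) = -3 + 627776 = 627773)
(209 - 1*(-340))*D - 294 = (209 - 1*(-340))*627773 - 294 = (209 + 340)*627773 - 294 = 549*627773 - 294 = 344647377 - 294 = 344647083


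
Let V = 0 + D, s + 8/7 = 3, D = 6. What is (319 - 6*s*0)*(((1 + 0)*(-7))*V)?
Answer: -13398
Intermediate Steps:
s = 13/7 (s = -8/7 + 3 = 13/7 ≈ 1.8571)
V = 6 (V = 0 + 6 = 6)
(319 - 6*s*0)*(((1 + 0)*(-7))*V) = (319 - 6*13/7*0)*(((1 + 0)*(-7))*6) = (319 - 78/7*0)*((1*(-7))*6) = (319 + 0)*(-7*6) = 319*(-42) = -13398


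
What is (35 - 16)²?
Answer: 361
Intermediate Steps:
(35 - 16)² = 19² = 361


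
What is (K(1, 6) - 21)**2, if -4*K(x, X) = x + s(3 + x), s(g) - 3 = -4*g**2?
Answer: 36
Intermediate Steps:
s(g) = 3 - 4*g**2
K(x, X) = -3/4 + (3 + x)**2 - x/4 (K(x, X) = -(x + (3 - 4*(3 + x)**2))/4 = -(3 + x - 4*(3 + x)**2)/4 = -3/4 + (3 + x)**2 - x/4)
(K(1, 6) - 21)**2 = ((-3/4 + (3 + 1)**2 - 1/4*1) - 21)**2 = ((-3/4 + 4**2 - 1/4) - 21)**2 = ((-3/4 + 16 - 1/4) - 21)**2 = (15 - 21)**2 = (-6)**2 = 36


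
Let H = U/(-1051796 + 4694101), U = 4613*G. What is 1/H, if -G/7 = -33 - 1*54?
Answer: 3642305/2809317 ≈ 1.2965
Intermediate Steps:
G = 609 (G = -7*(-33 - 1*54) = -7*(-33 - 54) = -7*(-87) = 609)
U = 2809317 (U = 4613*609 = 2809317)
H = 2809317/3642305 (H = 2809317/(-1051796 + 4694101) = 2809317/3642305 ≈ 0.77130)
1/H = 1/(2809317/3642305) = 3642305/2809317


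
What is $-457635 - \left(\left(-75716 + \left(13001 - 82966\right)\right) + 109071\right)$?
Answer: $-421025$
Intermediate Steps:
$-457635 - \left(\left(-75716 + \left(13001 - 82966\right)\right) + 109071\right) = -457635 - \left(\left(-75716 - 69965\right) + 109071\right) = -457635 - \left(-145681 + 109071\right) = -457635 - -36610 = -457635 + 36610 = -421025$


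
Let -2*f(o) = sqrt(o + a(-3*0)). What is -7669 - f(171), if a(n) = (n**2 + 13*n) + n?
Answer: -7669 + 3*sqrt(19)/2 ≈ -7662.5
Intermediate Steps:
a(n) = n**2 + 14*n
f(o) = -sqrt(o)/2 (f(o) = -sqrt(o + (-3*0)*(14 - 3*0))/2 = -sqrt(o + 0*(14 + 0))/2 = -sqrt(o + 0*14)/2 = -sqrt(o + 0)/2 = -sqrt(o)/2)
-7669 - f(171) = -7669 - (-1)*sqrt(171)/2 = -7669 - (-1)*3*sqrt(19)/2 = -7669 - (-3)*sqrt(19)/2 = -7669 + 3*sqrt(19)/2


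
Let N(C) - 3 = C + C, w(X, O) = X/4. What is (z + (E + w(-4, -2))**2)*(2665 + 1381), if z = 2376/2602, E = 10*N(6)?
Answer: 116867451694/1301 ≈ 8.9829e+7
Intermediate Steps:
w(X, O) = X/4 (w(X, O) = X*(1/4) = X/4)
N(C) = 3 + 2*C (N(C) = 3 + (C + C) = 3 + 2*C)
E = 150 (E = 10*(3 + 2*6) = 10*(3 + 12) = 10*15 = 150)
z = 1188/1301 (z = 2376*(1/2602) = 1188/1301 ≈ 0.91314)
(z + (E + w(-4, -2))**2)*(2665 + 1381) = (1188/1301 + (150 + (1/4)*(-4))**2)*(2665 + 1381) = (1188/1301 + (150 - 1)**2)*4046 = (1188/1301 + 149**2)*4046 = (1188/1301 + 22201)*4046 = (28884689/1301)*4046 = 116867451694/1301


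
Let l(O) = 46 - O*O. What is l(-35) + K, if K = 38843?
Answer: 37664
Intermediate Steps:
l(O) = 46 - O²
l(-35) + K = (46 - 1*(-35)²) + 38843 = (46 - 1*1225) + 38843 = (46 - 1225) + 38843 = -1179 + 38843 = 37664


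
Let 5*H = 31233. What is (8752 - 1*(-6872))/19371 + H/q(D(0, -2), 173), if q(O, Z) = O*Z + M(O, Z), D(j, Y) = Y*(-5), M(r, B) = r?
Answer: 2838863/645700 ≈ 4.3966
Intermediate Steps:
D(j, Y) = -5*Y
q(O, Z) = O + O*Z (q(O, Z) = O*Z + O = O + O*Z)
H = 31233/5 (H = (⅕)*31233 = 31233/5 ≈ 6246.6)
(8752 - 1*(-6872))/19371 + H/q(D(0, -2), 173) = (8752 - 1*(-6872))/19371 + 31233/(5*(((-5*(-2))*(1 + 173)))) = (8752 + 6872)*(1/19371) + 31233/(5*((10*174))) = 15624*(1/19371) + (31233/5)/1740 = 5208/6457 + (31233/5)*(1/1740) = 5208/6457 + 359/100 = 2838863/645700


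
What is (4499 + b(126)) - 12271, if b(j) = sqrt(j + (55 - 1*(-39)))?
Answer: -7772 + 2*sqrt(55) ≈ -7757.2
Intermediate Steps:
b(j) = sqrt(94 + j) (b(j) = sqrt(j + (55 + 39)) = sqrt(j + 94) = sqrt(94 + j))
(4499 + b(126)) - 12271 = (4499 + sqrt(94 + 126)) - 12271 = (4499 + sqrt(220)) - 12271 = (4499 + 2*sqrt(55)) - 12271 = -7772 + 2*sqrt(55)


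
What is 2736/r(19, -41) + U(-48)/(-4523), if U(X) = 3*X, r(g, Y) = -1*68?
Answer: -3091284/76891 ≈ -40.203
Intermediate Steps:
r(g, Y) = -68
2736/r(19, -41) + U(-48)/(-4523) = 2736/(-68) + (3*(-48))/(-4523) = 2736*(-1/68) - 144*(-1/4523) = -684/17 + 144/4523 = -3091284/76891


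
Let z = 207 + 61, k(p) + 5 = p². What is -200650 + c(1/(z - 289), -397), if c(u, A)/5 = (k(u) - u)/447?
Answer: -39553543465/197127 ≈ -2.0065e+5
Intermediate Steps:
k(p) = -5 + p²
z = 268
c(u, A) = -25/447 - 5*u/447 + 5*u²/447 (c(u, A) = 5*(((-5 + u²) - u)/447) = 5*((-5 + u² - u)*(1/447)) = 5*(-5/447 - u/447 + u²/447) = -25/447 - 5*u/447 + 5*u²/447)
-200650 + c(1/(z - 289), -397) = -200650 + (-25/447 - 5/(447*(268 - 289)) + 5*(1/(268 - 289))²/447) = -200650 + (-25/447 - 5/447/(-21) + 5*(1/(-21))²/447) = -200650 + (-25/447 - 5/447*(-1/21) + 5*(-1/21)²/447) = -200650 + (-25/447 + 5/9387 + (5/447)*(1/441)) = -200650 + (-25/447 + 5/9387 + 5/197127) = -200650 - 10915/197127 = -39553543465/197127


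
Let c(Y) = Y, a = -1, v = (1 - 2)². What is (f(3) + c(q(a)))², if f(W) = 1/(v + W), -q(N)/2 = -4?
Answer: 1089/16 ≈ 68.063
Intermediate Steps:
v = 1 (v = (-1)² = 1)
q(N) = 8 (q(N) = -2*(-4) = 8)
f(W) = 1/(1 + W)
(f(3) + c(q(a)))² = (1/(1 + 3) + 8)² = (1/4 + 8)² = (¼ + 8)² = (33/4)² = 1089/16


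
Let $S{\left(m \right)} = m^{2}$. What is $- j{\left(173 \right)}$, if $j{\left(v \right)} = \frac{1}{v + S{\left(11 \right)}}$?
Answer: $- \frac{1}{294} \approx -0.0034014$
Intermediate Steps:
$j{\left(v \right)} = \frac{1}{121 + v}$ ($j{\left(v \right)} = \frac{1}{v + 11^{2}} = \frac{1}{v + 121} = \frac{1}{121 + v}$)
$- j{\left(173 \right)} = - \frac{1}{121 + 173} = - \frac{1}{294}$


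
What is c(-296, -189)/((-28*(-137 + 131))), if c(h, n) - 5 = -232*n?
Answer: 43853/168 ≈ 261.03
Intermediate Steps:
c(h, n) = 5 - 232*n
c(-296, -189)/((-28*(-137 + 131))) = (5 - 232*(-189))/((-28*(-137 + 131))) = (5 + 43848)/((-28*(-6))) = 43853/168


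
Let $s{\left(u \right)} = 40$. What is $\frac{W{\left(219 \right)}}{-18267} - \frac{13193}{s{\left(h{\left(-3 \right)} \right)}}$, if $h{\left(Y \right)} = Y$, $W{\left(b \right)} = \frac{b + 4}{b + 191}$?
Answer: $- \frac{9880858663}{29957880} \approx -329.83$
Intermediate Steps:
$W{\left(b \right)} = \frac{4 + b}{191 + b}$
$\frac{W{\left(219 \right)}}{-18267} - \frac{13193}{s{\left(h{\left(-3 \right)} \right)}} = \frac{\frac{1}{191 + 219} \left(4 + 219\right)}{-18267} - \frac{13193}{40} = \frac{1}{410} \cdot 223 \left(- \frac{1}{18267}\right) - \frac{13193}{40} = \frac{223}{410} \left(- \frac{1}{18267}\right) - \frac{13193}{40} = - \frac{223}{7489470} - \frac{13193}{40} = - \frac{9880858663}{29957880}$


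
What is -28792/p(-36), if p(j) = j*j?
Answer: -3599/162 ≈ -22.216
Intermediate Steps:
p(j) = j**2
-28792/p(-36) = -28792/((-36)**2) = -28792/1296 = -28792*1/1296 = -3599/162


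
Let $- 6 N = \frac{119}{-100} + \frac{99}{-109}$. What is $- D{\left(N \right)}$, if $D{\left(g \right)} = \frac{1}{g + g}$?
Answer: $- \frac{32700}{22871} \approx -1.4298$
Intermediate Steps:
$N = \frac{22871}{65400}$ ($N = - \frac{\frac{119}{-100} + \frac{99}{-109}}{6} = - \frac{119 \left(- \frac{1}{100}\right) + 99 \left(- \frac{1}{109}\right)}{6} = - \frac{- \frac{119}{100} - \frac{99}{109}}{6} = \left(- \frac{1}{6}\right) \left(- \frac{22871}{10900}\right) = \frac{22871}{65400} \approx 0.34971$)
$D{\left(g \right)} = \frac{1}{2 g}$
$- D{\left(N \right)} = - \frac{1}{2 \cdot \frac{22871}{65400}} = - \frac{65400}{2 \cdot 22871} = \left(-1\right) \frac{32700}{22871} = - \frac{32700}{22871}$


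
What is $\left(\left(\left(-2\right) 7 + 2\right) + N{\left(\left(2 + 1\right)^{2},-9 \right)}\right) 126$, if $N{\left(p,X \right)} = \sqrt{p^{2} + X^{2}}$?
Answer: $-1512 + 1134 \sqrt{2} \approx 91.718$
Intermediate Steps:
$N{\left(p,X \right)} = \sqrt{X^{2} + p^{2}}$
$\left(\left(\left(-2\right) 7 + 2\right) + N{\left(\left(2 + 1\right)^{2},-9 \right)}\right) 126 = \left(\left(\left(-2\right) 7 + 2\right) + \sqrt{\left(-9\right)^{2} + \left(\left(2 + 1\right)^{2}\right)^{2}}\right) 126 = \left(\left(-14 + 2\right) + \sqrt{81 + \left(3^{2}\right)^{2}}\right) 126 = \left(-12 + \sqrt{81 + 9^{2}}\right) 126 = \left(-12 + \sqrt{81 + 81}\right) 126 = \left(-12 + \sqrt{162}\right) 126 = \left(-12 + 9 \sqrt{2}\right) 126 = -1512 + 1134 \sqrt{2}$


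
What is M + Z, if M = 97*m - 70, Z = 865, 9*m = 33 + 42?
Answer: 4810/3 ≈ 1603.3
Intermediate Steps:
m = 25/3 (m = (33 + 42)/9 = (⅑)*75 = 25/3 ≈ 8.3333)
M = 2215/3 (M = 97*(25/3) - 70 = 2425/3 - 70 = 2215/3 ≈ 738.33)
M + Z = 2215/3 + 865 = 4810/3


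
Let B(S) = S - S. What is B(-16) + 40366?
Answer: 40366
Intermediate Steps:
B(S) = 0
B(-16) + 40366 = 0 + 40366 = 40366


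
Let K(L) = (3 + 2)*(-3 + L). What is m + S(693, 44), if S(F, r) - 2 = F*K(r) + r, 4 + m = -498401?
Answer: -356294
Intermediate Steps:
m = -498405 (m = -4 - 498401 = -498405)
K(L) = -15 + 5*L (K(L) = 5*(-3 + L) = -15 + 5*L)
S(F, r) = 2 + r + F*(-15 + 5*r) (S(F, r) = 2 + (F*(-15 + 5*r) + r) = 2 + (r + F*(-15 + 5*r)) = 2 + r + F*(-15 + 5*r))
m + S(693, 44) = -498405 + (2 + 44 + 5*693*(-3 + 44)) = -498405 + (2 + 44 + 5*693*41) = -498405 + (2 + 44 + 142065) = -498405 + 142111 = -356294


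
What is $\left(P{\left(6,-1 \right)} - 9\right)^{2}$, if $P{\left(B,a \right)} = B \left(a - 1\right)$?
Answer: $441$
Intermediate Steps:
$P{\left(B,a \right)} = B \left(-1 + a\right)$
$\left(P{\left(6,-1 \right)} - 9\right)^{2} = \left(6 \left(-1 - 1\right) - 9\right)^{2} = \left(6 \left(-2\right) - 9\right)^{2} = \left(-12 - 9\right)^{2} = \left(-21\right)^{2} = 441$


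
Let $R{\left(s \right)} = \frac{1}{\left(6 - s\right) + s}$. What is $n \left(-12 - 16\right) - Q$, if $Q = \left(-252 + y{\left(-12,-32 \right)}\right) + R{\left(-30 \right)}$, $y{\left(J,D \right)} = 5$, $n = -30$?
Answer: $\frac{6521}{6} \approx 1086.8$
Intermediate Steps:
$R{\left(s \right)} = \frac{1}{6}$
$Q = - \frac{1481}{6}$ ($Q = \left(-252 + 5\right) + \frac{1}{6} = -247 + \frac{1}{6} = - \frac{1481}{6} \approx -246.83$)
$n \left(-12 - 16\right) - Q = - 30 \left(-12 - 16\right) - - \frac{1481}{6} = \left(-30\right) \left(-28\right) + \frac{1481}{6} = 840 + \frac{1481}{6} = \frac{6521}{6}$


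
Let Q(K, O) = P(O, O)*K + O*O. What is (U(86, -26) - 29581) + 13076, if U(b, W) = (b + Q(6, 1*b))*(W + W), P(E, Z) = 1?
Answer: -405881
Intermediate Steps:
Q(K, O) = K + O² (Q(K, O) = 1*K + O*O = K + O²)
U(b, W) = 2*W*(6 + b + b²) (U(b, W) = (b + (6 + (1*b)²))*(W + W) = (b + (6 + b²))*(2*W) = (6 + b + b²)*(2*W) = 2*W*(6 + b + b²))
(U(86, -26) - 29581) + 13076 = (2*(-26)*(6 + 86 + 86²) - 29581) + 13076 = (2*(-26)*(6 + 86 + 7396) - 29581) + 13076 = (2*(-26)*7488 - 29581) + 13076 = (-389376 - 29581) + 13076 = -418957 + 13076 = -405881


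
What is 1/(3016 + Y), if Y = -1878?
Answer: 1/1138 ≈ 0.00087873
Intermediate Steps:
1/(3016 + Y) = 1/(3016 - 1878) = 1/1138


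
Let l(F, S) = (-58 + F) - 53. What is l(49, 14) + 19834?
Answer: 19772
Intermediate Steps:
l(F, S) = -111 + F
l(49, 14) + 19834 = (-111 + 49) + 19834 = -62 + 19834 = 19772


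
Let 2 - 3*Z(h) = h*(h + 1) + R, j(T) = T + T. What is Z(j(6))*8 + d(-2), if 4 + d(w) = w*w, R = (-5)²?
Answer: -1432/3 ≈ -477.33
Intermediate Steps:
j(T) = 2*T
R = 25
Z(h) = -23/3 - h*(1 + h)/3 (Z(h) = ⅔ - (h*(h + 1) + 25)/3 = ⅔ - (h*(1 + h) + 25)/3 = ⅔ - (25 + h*(1 + h))/3 = ⅔ + (-25/3 - h*(1 + h)/3) = -23/3 - h*(1 + h)/3)
d(w) = -4 + w² (d(w) = -4 + w*w = -4 + w²)
Z(j(6))*8 + d(-2) = (-23/3 - 2*6/3 - (2*6)²/3)*8 + (-4 + (-2)²) = (-23/3 - ⅓*12 - ⅓*12²)*8 + (-4 + 4) = (-23/3 - 4 - ⅓*144)*8 + 0 = (-23/3 - 4 - 48)*8 + 0 = -179/3*8 + 0 = -1432/3 + 0 = -1432/3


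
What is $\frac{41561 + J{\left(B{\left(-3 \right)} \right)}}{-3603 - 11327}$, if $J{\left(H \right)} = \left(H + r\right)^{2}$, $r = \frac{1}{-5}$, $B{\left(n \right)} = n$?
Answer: $- \frac{1039281}{373250} \approx -2.7844$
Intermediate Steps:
$r = - \frac{1}{5} \approx -0.2$
$J{\left(H \right)} = \left(- \frac{1}{5} + H\right)^{2}$ ($J{\left(H \right)} = \left(H - \frac{1}{5}\right)^{2} = \left(- \frac{1}{5} + H\right)^{2}$)
$\frac{41561 + J{\left(B{\left(-3 \right)} \right)}}{-3603 - 11327} = \frac{41561 + \frac{\left(-1 + 5 \left(-3\right)\right)^{2}}{25}}{-3603 - 11327} = \frac{41561 + \frac{\left(-1 - 15\right)^{2}}{25}}{-14930} = \left(41561 + \frac{\left(-16\right)^{2}}{25}\right) \left(- \frac{1}{14930}\right) = \left(41561 + \frac{1}{25} \cdot 256\right) \left(- \frac{1}{14930}\right) = \left(41561 + \frac{256}{25}\right) \left(- \frac{1}{14930}\right) = \frac{1039281}{25} \left(- \frac{1}{14930}\right) = - \frac{1039281}{373250}$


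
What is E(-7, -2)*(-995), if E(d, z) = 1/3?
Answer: -995/3 ≈ -331.67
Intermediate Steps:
E(d, z) = ⅓ (E(d, z) = 1*(⅓) = ⅓)
E(-7, -2)*(-995) = (⅓)*(-995) = -995/3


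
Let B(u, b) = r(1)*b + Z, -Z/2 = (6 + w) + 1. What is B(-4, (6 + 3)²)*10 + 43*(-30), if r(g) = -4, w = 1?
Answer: -4690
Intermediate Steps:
Z = -16 (Z = -2*((6 + 1) + 1) = -2*(7 + 1) = -2*8 = -16)
B(u, b) = -16 - 4*b (B(u, b) = -4*b - 16 = -16 - 4*b)
B(-4, (6 + 3)²)*10 + 43*(-30) = (-16 - 4*(6 + 3)²)*10 + 43*(-30) = (-16 - 4*9²)*10 - 1290 = (-16 - 4*81)*10 - 1290 = (-16 - 324)*10 - 1290 = -340*10 - 1290 = -3400 - 1290 = -4690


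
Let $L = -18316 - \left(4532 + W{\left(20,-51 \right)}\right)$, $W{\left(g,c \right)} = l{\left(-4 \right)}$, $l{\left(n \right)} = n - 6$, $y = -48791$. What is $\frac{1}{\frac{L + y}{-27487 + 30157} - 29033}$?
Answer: $- \frac{2670}{77589739} \approx -3.4412 \cdot 10^{-5}$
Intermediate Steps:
$l{\left(n \right)} = -6 + n$ ($l{\left(n \right)} = n - 6 = -6 + n$)
$W{\left(g,c \right)} = -10$ ($W{\left(g,c \right)} = -6 - 4 = -10$)
$L = -22838$ ($L = -18316 - \left(4532 - 10\right) = -18316 - 4522 = -22838$)
$\frac{1}{\frac{L + y}{-27487 + 30157} - 29033} = \frac{1}{\frac{-22838 - 48791}{-27487 + 30157} - 29033} = \frac{1}{- \frac{71629}{2670} - 29033} = \frac{1}{- \frac{77589739}{2670}} = - \frac{2670}{77589739}$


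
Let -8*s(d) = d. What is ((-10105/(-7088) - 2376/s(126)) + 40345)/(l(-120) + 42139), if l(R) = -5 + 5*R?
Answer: 2009313183/2060750944 ≈ 0.97504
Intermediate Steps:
s(d) = -d/8
((-10105/(-7088) - 2376/s(126)) + 40345)/(l(-120) + 42139) = ((-10105/(-7088) - 2376/((-1/8*126))) + 40345)/((-5 + 5*(-120)) + 42139) = ((-10105*(-1/7088) - 2376/(-63/4)) + 40345)/((-5 - 600) + 42139) = ((10105/7088 - 2376*(-4/63)) + 40345)/(-605 + 42139) = ((10105/7088 + 1056/7) + 40345)/41534 = (7555663/49616 + 40345)*(1/41534) = (2009313183/49616)*(1/41534) = 2009313183/2060750944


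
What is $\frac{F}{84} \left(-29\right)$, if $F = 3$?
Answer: $- \frac{29}{28} \approx -1.0357$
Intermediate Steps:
$\frac{F}{84} \left(-29\right) = \frac{3}{84} \left(-29\right) = 3 \cdot \frac{1}{84} \left(-29\right) = \frac{1}{28} \left(-29\right) = - \frac{29}{28}$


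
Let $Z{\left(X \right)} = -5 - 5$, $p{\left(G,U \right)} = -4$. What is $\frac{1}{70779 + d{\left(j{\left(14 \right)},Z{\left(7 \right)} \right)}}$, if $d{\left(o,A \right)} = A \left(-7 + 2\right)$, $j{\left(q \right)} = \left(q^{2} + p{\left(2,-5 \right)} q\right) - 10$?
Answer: $\frac{1}{70829} \approx 1.4119 \cdot 10^{-5}$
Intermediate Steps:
$Z{\left(X \right)} = -10$ ($Z{\left(X \right)} = -5 - 5 = -10$)
$j{\left(q \right)} = -10 + q^{2} - 4 q$ ($j{\left(q \right)} = \left(q^{2} - 4 q\right) - 10 = -10 + q^{2} - 4 q$)
$d{\left(o,A \right)} = - 5 A$ ($d{\left(o,A \right)} = A \left(-5\right) = - 5 A$)
$\frac{1}{70779 + d{\left(j{\left(14 \right)},Z{\left(7 \right)} \right)}} = \frac{1}{70779 - -50} = \frac{1}{70779 + 50} = \frac{1}{70829}$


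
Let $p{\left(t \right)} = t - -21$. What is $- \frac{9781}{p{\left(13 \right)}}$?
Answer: $- \frac{9781}{34} \approx -287.68$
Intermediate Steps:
$p{\left(t \right)} = 21 + t$ ($p{\left(t \right)} = t + 21 = 21 + t$)
$- \frac{9781}{p{\left(13 \right)}} = - \frac{9781}{21 + 13} = - \frac{9781}{34}$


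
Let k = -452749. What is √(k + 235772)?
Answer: I*√216977 ≈ 465.81*I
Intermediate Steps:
√(k + 235772) = √(-452749 + 235772) = √(-216977) = I*√216977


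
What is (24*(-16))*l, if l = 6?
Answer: -2304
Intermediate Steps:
(24*(-16))*l = (24*(-16))*6 = -384*6 = -2304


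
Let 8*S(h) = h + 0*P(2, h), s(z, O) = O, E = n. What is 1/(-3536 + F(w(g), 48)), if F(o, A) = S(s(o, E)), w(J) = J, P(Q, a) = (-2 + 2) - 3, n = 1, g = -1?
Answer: -8/28287 ≈ -0.00028282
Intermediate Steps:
P(Q, a) = -3 (P(Q, a) = 0 - 3 = -3)
E = 1
S(h) = h/8 (S(h) = (h + 0*(-3))/8 = (h + 0)/8 = h/8)
F(o, A) = ⅛ (F(o, A) = (⅛)*1 = ⅛)
1/(-3536 + F(w(g), 48)) = 1/(-3536 + ⅛) = 1/(-28287/8) = -8/28287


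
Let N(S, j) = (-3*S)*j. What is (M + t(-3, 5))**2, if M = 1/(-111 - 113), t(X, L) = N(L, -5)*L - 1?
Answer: 7018250625/50176 ≈ 1.3987e+5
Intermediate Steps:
N(S, j) = -3*S*j
t(X, L) = -1 + 15*L**2 (t(X, L) = (-3*L*(-5))*L - 1 = (15*L)*L - 1 = 15*L**2 - 1 = -1 + 15*L**2)
M = -1/224 (M = 1/(-224) = -1/224 ≈ -0.0044643)
(M + t(-3, 5))**2 = (-1/224 + (-1 + 15*5**2))**2 = (-1/224 + (-1 + 15*25))**2 = (-1/224 + (-1 + 375))**2 = (-1/224 + 374)**2 = (83775/224)**2 = 7018250625/50176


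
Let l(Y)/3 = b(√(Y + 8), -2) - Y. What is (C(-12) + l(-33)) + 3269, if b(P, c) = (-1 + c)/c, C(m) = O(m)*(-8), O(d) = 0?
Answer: 6745/2 ≈ 3372.5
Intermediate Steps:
C(m) = 0 (C(m) = 0*(-8) = 0)
b(P, c) = (-1 + c)/c
l(Y) = 9/2 - 3*Y (l(Y) = 3*((-1 - 2)/(-2) - Y) = 3*(-½*(-3) - Y) = 3*(3/2 - Y) = 9/2 - 3*Y)
(C(-12) + l(-33)) + 3269 = (0 + (9/2 - 3*(-33))) + 3269 = (0 + (9/2 + 99)) + 3269 = (0 + 207/2) + 3269 = 207/2 + 3269 = 6745/2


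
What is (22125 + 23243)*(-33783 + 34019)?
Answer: 10706848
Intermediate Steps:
(22125 + 23243)*(-33783 + 34019) = 45368*236 = 10706848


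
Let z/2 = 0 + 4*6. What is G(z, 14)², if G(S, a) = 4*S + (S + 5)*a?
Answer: 872356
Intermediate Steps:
z = 48 (z = 2*(0 + 4*6) = 2*(0 + 24) = 2*24 = 48)
G(S, a) = 4*S + a*(5 + S) (G(S, a) = 4*S + (5 + S)*a = 4*S + a*(5 + S))
G(z, 14)² = (4*48 + 5*14 + 48*14)² = (192 + 70 + 672)² = 934² = 872356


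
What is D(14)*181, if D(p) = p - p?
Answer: 0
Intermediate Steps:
D(p) = 0
D(14)*181 = 0*181 = 0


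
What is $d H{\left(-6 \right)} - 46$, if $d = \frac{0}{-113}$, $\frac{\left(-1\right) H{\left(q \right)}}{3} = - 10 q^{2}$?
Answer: $-46$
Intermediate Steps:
$H{\left(q \right)} = 30 q^{2}$ ($H{\left(q \right)} = - 3 \left(- 10 q^{2}\right) = 30 q^{2}$)
$d = 0$ ($d = 0 \left(- \frac{1}{113}\right) = 0$)
$d H{\left(-6 \right)} - 46 = 0 \cdot 30 \left(-6\right)^{2} - 46 = 0 \cdot 30 \cdot 36 - 46 = 0 \cdot 1080 - 46 = 0 - 46 = -46$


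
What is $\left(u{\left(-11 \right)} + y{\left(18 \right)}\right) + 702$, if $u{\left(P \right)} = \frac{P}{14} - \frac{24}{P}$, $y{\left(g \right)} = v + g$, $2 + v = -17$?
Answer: $\frac{108169}{154} \approx 702.4$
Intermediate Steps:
$v = -19$ ($v = -2 - 17 = -19$)
$y{\left(g \right)} = -19 + g$
$u{\left(P \right)} = - \frac{24}{P} + \frac{P}{14}$ ($u{\left(P \right)} = P \frac{1}{14} - \frac{24}{P} = \frac{P}{14} - \frac{24}{P} = - \frac{24}{P} + \frac{P}{14}$)
$\left(u{\left(-11 \right)} + y{\left(18 \right)}\right) + 702 = \left(\left(- \frac{24}{-11} + \frac{1}{14} \left(-11\right)\right) + \left(-19 + 18\right)\right) + 702 = \left(\left(\left(-24\right) \left(- \frac{1}{11}\right) - \frac{11}{14}\right) - 1\right) + 702 = \left(\left(\frac{24}{11} - \frac{11}{14}\right) - 1\right) + 702 = \left(\frac{215}{154} - 1\right) + 702 = \frac{61}{154} + 702 = \frac{108169}{154}$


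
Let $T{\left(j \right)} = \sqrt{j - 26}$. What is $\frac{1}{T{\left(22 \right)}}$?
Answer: $- \frac{i}{2} \approx - 0.5 i$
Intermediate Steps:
$T{\left(j \right)} = \sqrt{-26 + j}$
$\frac{1}{T{\left(22 \right)}} = \frac{1}{\sqrt{-26 + 22}} = \frac{1}{\sqrt{-4}} = \frac{1}{2 i} = - \frac{i}{2}$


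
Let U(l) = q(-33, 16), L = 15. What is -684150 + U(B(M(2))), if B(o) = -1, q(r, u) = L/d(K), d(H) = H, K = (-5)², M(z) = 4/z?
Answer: -3420747/5 ≈ -6.8415e+5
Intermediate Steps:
K = 25
q(r, u) = ⅗ (q(r, u) = 15/25 = 15*(1/25) = ⅗)
U(l) = ⅗
-684150 + U(B(M(2))) = -684150 + ⅗ = -3420747/5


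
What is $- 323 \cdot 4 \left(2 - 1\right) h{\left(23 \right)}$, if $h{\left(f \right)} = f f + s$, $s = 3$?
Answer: $-687344$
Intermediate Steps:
$h{\left(f \right)} = 3 + f^{2}$ ($h{\left(f \right)} = f f + 3 = f^{2} + 3 = 3 + f^{2}$)
$- 323 \cdot 4 \left(2 - 1\right) h{\left(23 \right)} = - 323 \cdot 4 \left(2 - 1\right) \left(3 + 23^{2}\right) = - 323 \cdot 4 \cdot 1 \left(3 + 529\right) = - 323 \cdot 4 \cdot 532 = \left(-323\right) 2128 = -687344$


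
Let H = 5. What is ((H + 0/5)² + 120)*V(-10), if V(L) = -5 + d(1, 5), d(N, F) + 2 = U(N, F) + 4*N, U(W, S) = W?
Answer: -290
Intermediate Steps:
d(N, F) = -2 + 5*N (d(N, F) = -2 + (N + 4*N) = -2 + 5*N)
V(L) = -2 (V(L) = -5 + (-2 + 5*1) = -5 + (-2 + 5) = -5 + 3 = -2)
((H + 0/5)² + 120)*V(-10) = ((5 + 0/5)² + 120)*(-2) = ((5 + (⅕)*0)² + 120)*(-2) = ((5 + 0)² + 120)*(-2) = (5² + 120)*(-2) = (25 + 120)*(-2) = 145*(-2) = -290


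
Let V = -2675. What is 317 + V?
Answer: -2358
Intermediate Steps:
317 + V = 317 - 2675 = -2358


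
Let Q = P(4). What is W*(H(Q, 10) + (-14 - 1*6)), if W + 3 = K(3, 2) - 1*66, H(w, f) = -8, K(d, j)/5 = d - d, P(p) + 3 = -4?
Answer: 1932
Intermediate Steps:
P(p) = -7 (P(p) = -3 - 4 = -7)
Q = -7
K(d, j) = 0 (K(d, j) = 5*(d - d) = 5*0 = 0)
W = -69 (W = -3 + (0 - 1*66) = -3 + (0 - 66) = -3 - 66 = -69)
W*(H(Q, 10) + (-14 - 1*6)) = -69*(-8 + (-14 - 1*6)) = -69*(-8 + (-14 - 6)) = -69*(-8 - 20) = -69*(-28) = 1932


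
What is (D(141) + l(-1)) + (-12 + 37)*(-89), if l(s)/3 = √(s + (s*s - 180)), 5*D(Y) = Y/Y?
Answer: -11124/5 + 18*I*√5 ≈ -2224.8 + 40.249*I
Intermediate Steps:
D(Y) = ⅕ (D(Y) = (Y/Y)/5 = (⅕)*1 = ⅕)
l(s) = 3*√(-180 + s + s²) (l(s) = 3*√(s + (s*s - 180)) = 3*√(s + (s² - 180)) = 3*√(s + (-180 + s²)) = 3*√(-180 + s + s²))
(D(141) + l(-1)) + (-12 + 37)*(-89) = (⅕ + 3*√(-180 - 1 + (-1)²)) + (-12 + 37)*(-89) = (⅕ + 3*√(-180 - 1 + 1)) + 25*(-89) = (⅕ + 3*√(-180)) - 2225 = (⅕ + 3*(6*I*√5)) - 2225 = (⅕ + 18*I*√5) - 2225 = -11124/5 + 18*I*√5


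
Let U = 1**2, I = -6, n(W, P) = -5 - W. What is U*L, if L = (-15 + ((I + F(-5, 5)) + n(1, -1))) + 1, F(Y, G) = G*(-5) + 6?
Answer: -45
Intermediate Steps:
F(Y, G) = 6 - 5*G (F(Y, G) = -5*G + 6 = 6 - 5*G)
U = 1
L = -45 (L = (-15 + ((-6 + (6 - 5*5)) + (-5 - 1*1))) + 1 = (-15 + ((-6 + (6 - 25)) + (-5 - 1))) + 1 = (-15 + ((-6 - 19) - 6)) + 1 = (-15 + (-25 - 6)) + 1 = (-15 - 31) + 1 = -46 + 1 = -45)
U*L = 1*(-45) = -45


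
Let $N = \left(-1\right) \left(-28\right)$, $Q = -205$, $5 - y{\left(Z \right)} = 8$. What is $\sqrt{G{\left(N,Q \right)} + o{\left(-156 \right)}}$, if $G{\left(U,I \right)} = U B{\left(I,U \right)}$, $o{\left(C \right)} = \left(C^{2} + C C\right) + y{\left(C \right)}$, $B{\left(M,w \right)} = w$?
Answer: $\sqrt{49453} \approx 222.38$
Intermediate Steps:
$y{\left(Z \right)} = -3$ ($y{\left(Z \right)} = 5 - 8 = -3$)
$o{\left(C \right)} = -3 + 2 C^{2}$ ($o{\left(C \right)} = \left(C^{2} + C C\right) - 3 = \left(C^{2} + C^{2}\right) - 3 = 2 C^{2} - 3 = -3 + 2 C^{2}$)
$N = 28$
$G{\left(U,I \right)} = U^{2}$ ($G{\left(U,I \right)} = U U = U^{2}$)
$\sqrt{G{\left(N,Q \right)} + o{\left(-156 \right)}} = \sqrt{28^{2} - \left(3 - 2 \left(-156\right)^{2}\right)} = \sqrt{784 + \left(-3 + 2 \cdot 24336\right)} = \sqrt{784 + \left(-3 + 48672\right)} = \sqrt{784 + 48669} = \sqrt{49453}$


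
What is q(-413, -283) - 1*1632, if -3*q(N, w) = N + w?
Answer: -1400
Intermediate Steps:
q(N, w) = -N/3 - w/3 (q(N, w) = -(N + w)/3 = -N/3 - w/3)
q(-413, -283) - 1*1632 = (-1/3*(-413) - 1/3*(-283)) - 1*1632 = (413/3 + 283/3) - 1632 = 232 - 1632 = -1400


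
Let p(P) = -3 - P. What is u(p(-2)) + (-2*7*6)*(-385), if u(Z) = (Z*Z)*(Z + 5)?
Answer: 32344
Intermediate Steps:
u(Z) = Z²*(5 + Z)
u(p(-2)) + (-2*7*6)*(-385) = (-3 - 1*(-2))²*(5 + (-3 - 1*(-2))) + (-2*7*6)*(-385) = (-3 + 2)²*(5 + (-3 + 2)) - 14*6*(-385) = (-1)²*(5 - 1) - 84*(-385) = 1*4 + 32340 = 4 + 32340 = 32344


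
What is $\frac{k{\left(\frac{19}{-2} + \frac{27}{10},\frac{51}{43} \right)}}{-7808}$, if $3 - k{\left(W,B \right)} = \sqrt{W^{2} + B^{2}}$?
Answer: $- \frac{3}{7808} + \frac{17 \sqrt{7621}}{1678720} \approx 0.00049983$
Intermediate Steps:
$k{\left(W,B \right)} = 3 - \sqrt{B^{2} + W^{2}}$ ($k{\left(W,B \right)} = 3 - \sqrt{W^{2} + B^{2}} = 3 - \sqrt{B^{2} + W^{2}}$)
$\frac{k{\left(\frac{19}{-2} + \frac{27}{10},\frac{51}{43} \right)}}{-7808} = \frac{3 - \sqrt{\left(\frac{51}{43}\right)^{2} + \left(\frac{19}{-2} + \frac{27}{10}\right)^{2}}}{-7808} = \left(3 - \sqrt{\left(51 \cdot \frac{1}{43}\right)^{2} + \left(19 \left(- \frac{1}{2}\right) + 27 \cdot \frac{1}{10}\right)^{2}}\right) \left(- \frac{1}{7808}\right) = \left(3 - \sqrt{\left(\frac{51}{43}\right)^{2} + \left(- \frac{19}{2} + \frac{27}{10}\right)^{2}}\right) \left(- \frac{1}{7808}\right) = \left(3 - \sqrt{\frac{2601}{1849} + \left(- \frac{34}{5}\right)^{2}}\right) \left(- \frac{1}{7808}\right) = \left(3 - \sqrt{\frac{2601}{1849} + \frac{1156}{25}}\right) \left(- \frac{1}{7808}\right) = \left(3 - \sqrt{\frac{2202469}{46225}}\right) \left(- \frac{1}{7808}\right) = \left(3 - \frac{17 \sqrt{7621}}{215}\right) \left(- \frac{1}{7808}\right) = - \frac{3}{7808} + \frac{17 \sqrt{7621}}{1678720}$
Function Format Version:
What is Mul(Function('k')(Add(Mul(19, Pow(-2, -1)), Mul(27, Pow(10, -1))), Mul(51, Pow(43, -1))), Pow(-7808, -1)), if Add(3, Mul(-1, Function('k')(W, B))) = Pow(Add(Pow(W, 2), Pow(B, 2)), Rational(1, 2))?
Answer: Add(Rational(-3, 7808), Mul(Rational(17, 1678720), Pow(7621, Rational(1, 2)))) ≈ 0.00049983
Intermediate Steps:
Function('k')(W, B) = Add(3, Mul(-1, Pow(Add(Pow(B, 2), Pow(W, 2)), Rational(1, 2)))) (Function('k')(W, B) = Add(3, Mul(-1, Pow(Add(Pow(W, 2), Pow(B, 2)), Rational(1, 2)))) = Add(3, Mul(-1, Pow(Add(Pow(B, 2), Pow(W, 2)), Rational(1, 2)))))
Mul(Function('k')(Add(Mul(19, Pow(-2, -1)), Mul(27, Pow(10, -1))), Mul(51, Pow(43, -1))), Pow(-7808, -1)) = Mul(Add(3, Mul(-1, Pow(Add(Pow(Mul(51, Pow(43, -1)), 2), Pow(Add(Mul(19, Pow(-2, -1)), Mul(27, Pow(10, -1))), 2)), Rational(1, 2)))), Pow(-7808, -1)) = Mul(Add(3, Mul(-1, Pow(Add(Pow(Mul(51, Rational(1, 43)), 2), Pow(Add(Mul(19, Rational(-1, 2)), Mul(27, Rational(1, 10))), 2)), Rational(1, 2)))), Rational(-1, 7808)) = Mul(Add(3, Mul(-1, Pow(Add(Pow(Rational(51, 43), 2), Pow(Add(Rational(-19, 2), Rational(27, 10)), 2)), Rational(1, 2)))), Rational(-1, 7808)) = Mul(Add(3, Mul(-1, Pow(Add(Rational(2601, 1849), Pow(Rational(-34, 5), 2)), Rational(1, 2)))), Rational(-1, 7808)) = Mul(Add(3, Mul(-1, Pow(Add(Rational(2601, 1849), Rational(1156, 25)), Rational(1, 2)))), Rational(-1, 7808)) = Mul(Add(3, Mul(-1, Pow(Rational(2202469, 46225), Rational(1, 2)))), Rational(-1, 7808)) = Mul(Add(3, Mul(-1, Mul(Rational(17, 215), Pow(7621, Rational(1, 2))))), Rational(-1, 7808)) = Mul(Add(3, Mul(Rational(-17, 215), Pow(7621, Rational(1, 2)))), Rational(-1, 7808)) = Add(Rational(-3, 7808), Mul(Rational(17, 1678720), Pow(7621, Rational(1, 2))))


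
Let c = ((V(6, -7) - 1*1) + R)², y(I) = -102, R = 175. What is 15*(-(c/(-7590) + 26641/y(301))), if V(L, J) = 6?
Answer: 34251665/8602 ≈ 3981.8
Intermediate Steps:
c = 32400 (c = ((6 - 1*1) + 175)² = ((6 - 1) + 175)² = (5 + 175)² = 180² = 32400)
15*(-(c/(-7590) + 26641/y(301))) = 15*(-(32400/(-7590) + 26641/(-102))) = 15*(-(32400*(-1/7590) + 26641*(-1/102))) = 15*(-(-1080/253 - 26641/102)) = 15*(-1*(-6850333/25806)) = 15*(6850333/25806) = 34251665/8602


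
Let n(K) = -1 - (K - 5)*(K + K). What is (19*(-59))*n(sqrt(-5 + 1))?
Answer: -7847 - 22420*I ≈ -7847.0 - 22420.0*I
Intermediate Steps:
n(K) = -1 - 2*K*(-5 + K) (n(K) = -1 - (-5 + K)*2*K = -1 - 2*K*(-5 + K))
(19*(-59))*n(sqrt(-5 + 1)) = (19*(-59))*(-1 - 2*(sqrt(-5 + 1))**2 + 10*sqrt(-5 + 1)) = -1121*(-1 - 2*(sqrt(-4))**2 + 10*sqrt(-4)) = -1121*(-1 - 2*(2*I)**2 + 10*(2*I)) = -1121*(-1 - 2*(-4) + 20*I) = -1121*(-1 + 8 + 20*I) = -1121*(7 + 20*I) = -7847 - 22420*I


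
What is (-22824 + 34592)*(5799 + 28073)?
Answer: 398605696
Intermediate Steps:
(-22824 + 34592)*(5799 + 28073) = 11768*33872 = 398605696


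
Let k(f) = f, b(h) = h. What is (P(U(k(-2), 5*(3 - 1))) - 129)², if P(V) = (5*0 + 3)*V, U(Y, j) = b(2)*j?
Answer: 4761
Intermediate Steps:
U(Y, j) = 2*j
P(V) = 3*V (P(V) = (0 + 3)*V = 3*V)
(P(U(k(-2), 5*(3 - 1))) - 129)² = (3*(2*(5*(3 - 1))) - 129)² = (3*(2*(5*2)) - 129)² = (3*(2*10) - 129)² = (3*20 - 129)² = (60 - 129)² = (-69)² = 4761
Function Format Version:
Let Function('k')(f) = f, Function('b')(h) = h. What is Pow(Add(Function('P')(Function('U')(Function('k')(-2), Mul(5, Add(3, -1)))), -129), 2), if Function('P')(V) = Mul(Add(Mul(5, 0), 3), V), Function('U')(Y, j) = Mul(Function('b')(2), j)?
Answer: 4761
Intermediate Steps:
Function('U')(Y, j) = Mul(2, j)
Function('P')(V) = Mul(3, V) (Function('P')(V) = Mul(Add(0, 3), V) = Mul(3, V))
Pow(Add(Function('P')(Function('U')(Function('k')(-2), Mul(5, Add(3, -1)))), -129), 2) = Pow(Add(Mul(3, Mul(2, Mul(5, Add(3, -1)))), -129), 2) = Pow(Add(Mul(3, Mul(2, Mul(5, 2))), -129), 2) = Pow(Add(Mul(3, Mul(2, 10)), -129), 2) = Pow(Add(Mul(3, 20), -129), 2) = Pow(Add(60, -129), 2) = Pow(-69, 2) = 4761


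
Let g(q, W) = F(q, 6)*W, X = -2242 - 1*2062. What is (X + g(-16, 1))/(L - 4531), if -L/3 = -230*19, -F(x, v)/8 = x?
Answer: -4176/8579 ≈ -0.48677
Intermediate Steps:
X = -4304 (X = -2242 - 2062 = -4304)
F(x, v) = -8*x
L = 13110 (L = -(-690)*19 = -3*(-4370) = 13110)
g(q, W) = -8*W*q (g(q, W) = (-8*q)*W = -8*W*q)
(X + g(-16, 1))/(L - 4531) = (-4304 - 8*1*(-16))/(13110 - 4531) = (-4304 + 128)/8579 = -4176*1/8579 = -4176/8579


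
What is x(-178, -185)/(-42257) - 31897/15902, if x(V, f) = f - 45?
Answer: -1344214069/671970814 ≈ -2.0004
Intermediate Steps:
x(V, f) = -45 + f
x(-178, -185)/(-42257) - 31897/15902 = (-45 - 185)/(-42257) - 31897/15902 = -230*(-1/42257) - 31897*1/15902 = 230/42257 - 31897/15902 = -1344214069/671970814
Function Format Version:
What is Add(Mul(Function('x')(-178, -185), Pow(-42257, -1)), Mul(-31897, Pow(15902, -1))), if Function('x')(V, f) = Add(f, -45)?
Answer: Rational(-1344214069, 671970814) ≈ -2.0004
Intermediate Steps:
Function('x')(V, f) = Add(-45, f)
Add(Mul(Function('x')(-178, -185), Pow(-42257, -1)), Mul(-31897, Pow(15902, -1))) = Add(Mul(Add(-45, -185), Pow(-42257, -1)), Mul(-31897, Pow(15902, -1))) = Add(Mul(-230, Rational(-1, 42257)), Mul(-31897, Rational(1, 15902))) = Add(Rational(230, 42257), Rational(-31897, 15902)) = Rational(-1344214069, 671970814)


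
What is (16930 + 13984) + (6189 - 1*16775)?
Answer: 20328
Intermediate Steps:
(16930 + 13984) + (6189 - 1*16775) = 30914 + (6189 - 16775) = 30914 - 10586 = 20328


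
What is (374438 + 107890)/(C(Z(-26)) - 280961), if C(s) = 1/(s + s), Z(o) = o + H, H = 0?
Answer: -1194336/695713 ≈ -1.7167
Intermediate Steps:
Z(o) = o (Z(o) = o + 0 = o)
C(s) = 1/(2*s)
(374438 + 107890)/(C(Z(-26)) - 280961) = (374438 + 107890)/((1/2)/(-26) - 280961) = 482328/((1/2)*(-1/26) - 280961) = 482328/(-1/52 - 280961) = 482328/(-14609973/52) = 482328*(-52/14609973) = -1194336/695713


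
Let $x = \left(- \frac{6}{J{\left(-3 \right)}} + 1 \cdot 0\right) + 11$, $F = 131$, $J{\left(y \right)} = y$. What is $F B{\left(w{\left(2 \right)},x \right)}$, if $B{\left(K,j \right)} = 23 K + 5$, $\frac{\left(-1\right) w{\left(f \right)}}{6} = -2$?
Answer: $36811$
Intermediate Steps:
$w{\left(f \right)} = 12$ ($w{\left(f \right)} = \left(-6\right) \left(-2\right) = 12$)
$x = 13$ ($x = \left(- \frac{6}{-3} + 1 \cdot 0\right) + 11 = \left(\left(-6\right) \left(- \frac{1}{3}\right) + 0\right) + 11 = \left(2 + 0\right) + 11 = 2 + 11 = 13$)
$B{\left(K,j \right)} = 5 + 23 K$
$F B{\left(w{\left(2 \right)},x \right)} = 131 \left(5 + 23 \cdot 12\right) = 131 \left(5 + 276\right) = 131 \cdot 281 = 36811$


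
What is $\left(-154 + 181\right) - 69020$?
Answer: $-68993$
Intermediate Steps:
$\left(-154 + 181\right) - 69020 = 27 - 69020 = -68993$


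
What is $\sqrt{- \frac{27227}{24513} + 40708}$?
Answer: $\frac{\sqrt{24460247460201}}{24513} \approx 201.76$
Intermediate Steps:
$\sqrt{- \frac{27227}{24513} + 40708} = \sqrt{\frac{997847977}{24513}} = \frac{\sqrt{24460247460201}}{24513}$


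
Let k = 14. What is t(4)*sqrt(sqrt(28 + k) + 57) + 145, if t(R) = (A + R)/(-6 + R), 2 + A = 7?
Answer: 145 - 9*sqrt(57 + sqrt(42))/2 ≈ 109.15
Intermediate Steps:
A = 5 (A = -2 + 7 = 5)
t(R) = (5 + R)/(-6 + R)
t(4)*sqrt(sqrt(28 + k) + 57) + 145 = ((5 + 4)/(-6 + 4))*sqrt(sqrt(28 + 14) + 57) + 145 = (9/(-2))*sqrt(sqrt(42) + 57) + 145 = (-1/2*9)*sqrt(57 + sqrt(42)) + 145 = -9*sqrt(57 + sqrt(42))/2 + 145 = 145 - 9*sqrt(57 + sqrt(42))/2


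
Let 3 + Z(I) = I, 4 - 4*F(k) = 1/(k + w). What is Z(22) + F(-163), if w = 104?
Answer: 4721/236 ≈ 20.004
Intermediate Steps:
F(k) = 1 - 1/(4*(104 + k)) (F(k) = 1 - 1/(4*(k + 104)) = 1 - 1/(4*(104 + k)))
Z(I) = -3 + I
Z(22) + F(-163) = (-3 + 22) + (415/4 - 163)/(104 - 163) = 19 - 237/4/(-59) = 19 - 1/59*(-237/4) = 19 + 237/236 = 4721/236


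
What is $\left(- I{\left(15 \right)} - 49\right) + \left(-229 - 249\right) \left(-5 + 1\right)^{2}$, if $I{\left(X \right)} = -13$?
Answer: $-7684$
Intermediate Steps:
$\left(- I{\left(15 \right)} - 49\right) + \left(-229 - 249\right) \left(-5 + 1\right)^{2} = \left(\left(-1\right) \left(-13\right) - 49\right) + \left(-229 - 249\right) \left(-5 + 1\right)^{2} = \left(13 - 49\right) - 478 \left(-4\right)^{2} = -36 - 7648 = -7684$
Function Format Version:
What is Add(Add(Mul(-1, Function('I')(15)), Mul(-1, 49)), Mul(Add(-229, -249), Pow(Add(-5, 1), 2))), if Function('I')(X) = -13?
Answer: -7684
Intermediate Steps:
Add(Add(Mul(-1, Function('I')(15)), Mul(-1, 49)), Mul(Add(-229, -249), Pow(Add(-5, 1), 2))) = Add(Add(Mul(-1, -13), Mul(-1, 49)), Mul(Add(-229, -249), Pow(Add(-5, 1), 2))) = Add(Add(13, -49), Mul(-478, Pow(-4, 2))) = Add(-36, Mul(-478, 16)) = Add(-36, -7648) = -7684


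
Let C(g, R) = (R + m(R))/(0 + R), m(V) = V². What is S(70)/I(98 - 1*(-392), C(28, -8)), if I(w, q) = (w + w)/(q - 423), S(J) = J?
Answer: -215/7 ≈ -30.714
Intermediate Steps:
C(g, R) = (R + R²)/R (C(g, R) = (R + R²)/(0 + R) = (R + R²)/R)
I(w, q) = 2*w/(-423 + q) (I(w, q) = (2*w)/(-423 + q) = 2*w/(-423 + q))
S(70)/I(98 - 1*(-392), C(28, -8)) = 70/((2*(98 - 1*(-392))/(-423 + (1 - 8)))) = 70/((2*(98 + 392)/(-423 - 7))) = 70/((2*490/(-430))) = 70/((2*490*(-1/430))) = 70/(-98/43) = 70*(-43/98) = -215/7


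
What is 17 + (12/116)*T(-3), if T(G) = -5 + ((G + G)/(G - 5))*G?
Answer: 65/4 ≈ 16.250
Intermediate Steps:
T(G) = -5 + 2*G**2/(-5 + G) (T(G) = -5 + ((2*G)/(-5 + G))*G = -5 + (2*G/(-5 + G))*G = -5 + 2*G**2/(-5 + G))
17 + (12/116)*T(-3) = 17 + (12/116)*((25 - 5*(-3) + 2*(-3)**2)/(-5 - 3)) = 17 + (12*(1/116))*((25 + 15 + 2*9)/(-8)) = 17 + 3*(-(25 + 15 + 18)/8)/29 = 17 + 3*(-1/8*58)/29 = 17 + (3/29)*(-29/4) = 17 - 3/4 = 65/4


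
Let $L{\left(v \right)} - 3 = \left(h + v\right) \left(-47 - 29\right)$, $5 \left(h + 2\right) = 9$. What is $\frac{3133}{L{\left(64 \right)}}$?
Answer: $- \frac{15665}{24229} \approx -0.64654$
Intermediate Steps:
$h = - \frac{1}{5}$ ($h = -2 + \frac{1}{5} \cdot 9 = -2 + \frac{9}{5} = - \frac{1}{5} \approx -0.2$)
$L{\left(v \right)} = \frac{91}{5} - 76 v$ ($L{\left(v \right)} = 3 + \left(- \frac{1}{5} + v\right) \left(-47 - 29\right) = 3 + \left(- \frac{1}{5} + v\right) \left(-76\right) = 3 - \left(- \frac{76}{5} + 76 v\right) = \frac{91}{5} - 76 v$)
$\frac{3133}{L{\left(64 \right)}} = \frac{3133}{\frac{91}{5} - 4864} = \frac{3133}{- \frac{24229}{5}} = 3133 \left(- \frac{5}{24229}\right) = - \frac{15665}{24229}$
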